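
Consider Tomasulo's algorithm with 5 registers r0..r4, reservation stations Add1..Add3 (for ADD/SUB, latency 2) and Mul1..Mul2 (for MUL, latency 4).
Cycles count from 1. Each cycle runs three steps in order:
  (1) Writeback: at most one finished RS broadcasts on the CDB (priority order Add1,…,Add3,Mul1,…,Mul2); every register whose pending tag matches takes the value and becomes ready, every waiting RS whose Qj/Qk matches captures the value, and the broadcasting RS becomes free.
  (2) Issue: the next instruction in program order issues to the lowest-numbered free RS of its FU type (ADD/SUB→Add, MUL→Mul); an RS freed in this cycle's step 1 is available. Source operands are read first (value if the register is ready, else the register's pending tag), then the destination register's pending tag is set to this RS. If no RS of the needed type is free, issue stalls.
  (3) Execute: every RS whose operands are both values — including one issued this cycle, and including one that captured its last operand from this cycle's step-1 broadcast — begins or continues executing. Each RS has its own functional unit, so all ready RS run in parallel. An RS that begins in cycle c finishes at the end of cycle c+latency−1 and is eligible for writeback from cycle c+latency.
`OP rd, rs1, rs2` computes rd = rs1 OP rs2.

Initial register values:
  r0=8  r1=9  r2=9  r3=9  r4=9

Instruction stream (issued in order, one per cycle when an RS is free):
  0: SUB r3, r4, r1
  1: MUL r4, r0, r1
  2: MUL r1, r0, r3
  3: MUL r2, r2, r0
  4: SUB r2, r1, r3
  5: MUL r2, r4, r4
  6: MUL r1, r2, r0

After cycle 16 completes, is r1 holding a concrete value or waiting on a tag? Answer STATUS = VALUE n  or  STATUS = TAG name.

STATUS = VALUE 41472

cycle 1: issue SUB r3<-Add1 // r0:8,r1:9,r2:9,r3:Add1,r4:9
cycle 2: issue MUL r4<-Mul1 // r0:8,r1:9,r2:9,r3:Add1,r4:Mul1
cycle 3: CDB Add1=0; issue MUL r1<-Mul2 // r0:8,r1:Mul2,r2:9,r3:0,r4:Mul1
cycle 4: stall // r0:8,r1:Mul2,r2:9,r3:0,r4:Mul1
cycle 5: stall // r0:8,r1:Mul2,r2:9,r3:0,r4:Mul1
cycle 6: CDB Mul1=72; issue MUL r2<-Mul1 // r0:8,r1:Mul2,r2:Mul1,r3:0,r4:72
cycle 7: CDB Mul2=0; issue SUB r2<-Add1 // r0:8,r1:0,r2:Add1,r3:0,r4:72
cycle 8: issue MUL r2<-Mul2 // r0:8,r1:0,r2:Mul2,r3:0,r4:72
cycle 9: CDB Add1=0; stall // r0:8,r1:0,r2:Mul2,r3:0,r4:72
cycle 10: CDB Mul1=72; issue MUL r1<-Mul1 // r0:8,r1:Mul1,r2:Mul2,r3:0,r4:72
cycle 11: - // r0:8,r1:Mul1,r2:Mul2,r3:0,r4:72
cycle 12: CDB Mul2=5184 // r0:8,r1:Mul1,r2:5184,r3:0,r4:72
cycle 13: - // r0:8,r1:Mul1,r2:5184,r3:0,r4:72
cycle 14: - // r0:8,r1:Mul1,r2:5184,r3:0,r4:72
cycle 15: - // r0:8,r1:Mul1,r2:5184,r3:0,r4:72
cycle 16: CDB Mul1=41472 // r0:8,r1:41472,r2:5184,r3:0,r4:72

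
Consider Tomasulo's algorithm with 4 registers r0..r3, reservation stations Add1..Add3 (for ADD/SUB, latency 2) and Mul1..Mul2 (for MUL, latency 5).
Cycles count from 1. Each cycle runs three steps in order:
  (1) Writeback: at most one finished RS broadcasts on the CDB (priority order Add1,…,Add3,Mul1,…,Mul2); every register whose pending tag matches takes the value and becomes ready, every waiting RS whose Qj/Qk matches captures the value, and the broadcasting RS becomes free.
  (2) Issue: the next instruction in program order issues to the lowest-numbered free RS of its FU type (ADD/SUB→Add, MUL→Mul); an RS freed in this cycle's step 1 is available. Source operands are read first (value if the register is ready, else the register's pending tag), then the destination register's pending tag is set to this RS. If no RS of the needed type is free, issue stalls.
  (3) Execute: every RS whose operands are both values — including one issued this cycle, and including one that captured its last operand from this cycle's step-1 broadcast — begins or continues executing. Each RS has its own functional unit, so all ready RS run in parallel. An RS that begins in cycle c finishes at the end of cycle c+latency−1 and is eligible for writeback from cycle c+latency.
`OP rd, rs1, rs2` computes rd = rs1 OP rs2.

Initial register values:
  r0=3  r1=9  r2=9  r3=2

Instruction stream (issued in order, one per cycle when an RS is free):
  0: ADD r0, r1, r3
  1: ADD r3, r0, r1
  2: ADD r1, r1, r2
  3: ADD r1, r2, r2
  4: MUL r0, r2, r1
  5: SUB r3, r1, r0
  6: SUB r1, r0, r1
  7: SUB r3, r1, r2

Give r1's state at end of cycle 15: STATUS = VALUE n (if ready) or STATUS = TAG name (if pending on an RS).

STATUS = VALUE 144

cycle 1: issue ADD r0<-Add1 // r0:Add1,r1:9,r2:9,r3:2
cycle 2: issue ADD r3<-Add2 // r0:Add1,r1:9,r2:9,r3:Add2
cycle 3: CDB Add1=11; issue ADD r1<-Add1 // r0:11,r1:Add1,r2:9,r3:Add2
cycle 4: issue ADD r1<-Add3 // r0:11,r1:Add3,r2:9,r3:Add2
cycle 5: CDB Add1=18; issue MUL r0<-Mul1 // r0:Mul1,r1:Add3,r2:9,r3:Add2
cycle 6: CDB Add2=20; issue SUB r3<-Add1 // r0:Mul1,r1:Add3,r2:9,r3:Add1
cycle 7: CDB Add3=18; issue SUB r1<-Add2 // r0:Mul1,r1:Add2,r2:9,r3:Add1
cycle 8: issue SUB r3<-Add3 // r0:Mul1,r1:Add2,r2:9,r3:Add3
cycle 9: - // r0:Mul1,r1:Add2,r2:9,r3:Add3
cycle 10: - // r0:Mul1,r1:Add2,r2:9,r3:Add3
cycle 11: - // r0:Mul1,r1:Add2,r2:9,r3:Add3
cycle 12: CDB Mul1=162 // r0:162,r1:Add2,r2:9,r3:Add3
cycle 13: - // r0:162,r1:Add2,r2:9,r3:Add3
cycle 14: CDB Add1=-144 // r0:162,r1:Add2,r2:9,r3:Add3
cycle 15: CDB Add2=144 // r0:162,r1:144,r2:9,r3:Add3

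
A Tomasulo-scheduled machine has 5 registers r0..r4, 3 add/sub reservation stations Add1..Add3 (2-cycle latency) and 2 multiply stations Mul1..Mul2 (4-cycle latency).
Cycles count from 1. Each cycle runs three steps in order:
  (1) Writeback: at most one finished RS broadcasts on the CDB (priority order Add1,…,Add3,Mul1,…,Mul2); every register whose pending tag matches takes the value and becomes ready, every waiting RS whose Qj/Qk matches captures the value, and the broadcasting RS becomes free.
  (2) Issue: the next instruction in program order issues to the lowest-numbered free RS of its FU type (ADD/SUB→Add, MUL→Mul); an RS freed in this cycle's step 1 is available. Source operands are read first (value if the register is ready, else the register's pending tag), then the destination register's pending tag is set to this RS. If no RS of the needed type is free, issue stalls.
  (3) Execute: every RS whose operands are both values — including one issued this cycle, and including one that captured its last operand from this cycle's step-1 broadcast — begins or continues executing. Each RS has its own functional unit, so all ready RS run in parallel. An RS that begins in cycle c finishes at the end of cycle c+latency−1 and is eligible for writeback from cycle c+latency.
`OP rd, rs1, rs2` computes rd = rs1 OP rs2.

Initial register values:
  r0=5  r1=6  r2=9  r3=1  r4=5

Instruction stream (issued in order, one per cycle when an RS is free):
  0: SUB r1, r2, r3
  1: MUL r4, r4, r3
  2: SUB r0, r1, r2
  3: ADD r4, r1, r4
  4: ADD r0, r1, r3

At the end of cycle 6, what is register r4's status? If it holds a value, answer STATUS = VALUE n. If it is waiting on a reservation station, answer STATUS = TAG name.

cycle 1: issue SUB r1<-Add1 // r0:5,r1:Add1,r2:9,r3:1,r4:5
cycle 2: issue MUL r4<-Mul1 // r0:5,r1:Add1,r2:9,r3:1,r4:Mul1
cycle 3: CDB Add1=8; issue SUB r0<-Add1 // r0:Add1,r1:8,r2:9,r3:1,r4:Mul1
cycle 4: issue ADD r4<-Add2 // r0:Add1,r1:8,r2:9,r3:1,r4:Add2
cycle 5: CDB Add1=-1; issue ADD r0<-Add1 // r0:Add1,r1:8,r2:9,r3:1,r4:Add2
cycle 6: CDB Mul1=5 // r0:Add1,r1:8,r2:9,r3:1,r4:Add2

STATUS = TAG Add2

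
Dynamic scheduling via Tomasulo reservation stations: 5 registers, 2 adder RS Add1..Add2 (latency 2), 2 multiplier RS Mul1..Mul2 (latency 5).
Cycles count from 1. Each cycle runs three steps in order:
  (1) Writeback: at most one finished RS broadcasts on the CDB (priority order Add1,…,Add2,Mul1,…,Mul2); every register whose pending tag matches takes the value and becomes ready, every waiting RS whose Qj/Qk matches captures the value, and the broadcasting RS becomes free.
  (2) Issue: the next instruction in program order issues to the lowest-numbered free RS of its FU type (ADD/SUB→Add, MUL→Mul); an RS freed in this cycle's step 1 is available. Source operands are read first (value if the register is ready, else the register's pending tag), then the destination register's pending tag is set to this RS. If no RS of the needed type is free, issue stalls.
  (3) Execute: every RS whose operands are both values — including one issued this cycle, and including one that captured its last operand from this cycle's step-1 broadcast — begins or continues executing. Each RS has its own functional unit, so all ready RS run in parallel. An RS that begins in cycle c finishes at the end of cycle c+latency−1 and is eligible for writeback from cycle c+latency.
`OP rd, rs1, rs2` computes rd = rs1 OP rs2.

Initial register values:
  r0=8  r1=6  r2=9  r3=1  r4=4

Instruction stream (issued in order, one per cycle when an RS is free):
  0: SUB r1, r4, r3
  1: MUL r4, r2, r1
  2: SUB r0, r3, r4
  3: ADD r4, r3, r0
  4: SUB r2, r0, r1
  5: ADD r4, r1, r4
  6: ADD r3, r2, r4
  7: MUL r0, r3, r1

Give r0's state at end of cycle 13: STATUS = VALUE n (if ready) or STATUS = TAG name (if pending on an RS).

  c1: issue SUB r1<-Add1  regs: r0:8,r1:Add1,r2:9,r3:1,r4:4
  c2: issue MUL r4<-Mul1  regs: r0:8,r1:Add1,r2:9,r3:1,r4:Mul1
  c3: CDB Add1=3; issue SUB r0<-Add1  regs: r0:Add1,r1:3,r2:9,r3:1,r4:Mul1
  c4: issue ADD r4<-Add2  regs: r0:Add1,r1:3,r2:9,r3:1,r4:Add2
  c5: stall  regs: r0:Add1,r1:3,r2:9,r3:1,r4:Add2
  c6: stall  regs: r0:Add1,r1:3,r2:9,r3:1,r4:Add2
  c7: stall  regs: r0:Add1,r1:3,r2:9,r3:1,r4:Add2
  c8: CDB Mul1=27; stall  regs: r0:Add1,r1:3,r2:9,r3:1,r4:Add2
  c9: stall  regs: r0:Add1,r1:3,r2:9,r3:1,r4:Add2
  c10: CDB Add1=-26; issue SUB r2<-Add1  regs: r0:-26,r1:3,r2:Add1,r3:1,r4:Add2
  c11: stall  regs: r0:-26,r1:3,r2:Add1,r3:1,r4:Add2
  c12: CDB Add1=-29; issue ADD r4<-Add1  regs: r0:-26,r1:3,r2:-29,r3:1,r4:Add1
  c13: CDB Add2=-25; issue ADD r3<-Add2  regs: r0:-26,r1:3,r2:-29,r3:Add2,r4:Add1

STATUS = VALUE -26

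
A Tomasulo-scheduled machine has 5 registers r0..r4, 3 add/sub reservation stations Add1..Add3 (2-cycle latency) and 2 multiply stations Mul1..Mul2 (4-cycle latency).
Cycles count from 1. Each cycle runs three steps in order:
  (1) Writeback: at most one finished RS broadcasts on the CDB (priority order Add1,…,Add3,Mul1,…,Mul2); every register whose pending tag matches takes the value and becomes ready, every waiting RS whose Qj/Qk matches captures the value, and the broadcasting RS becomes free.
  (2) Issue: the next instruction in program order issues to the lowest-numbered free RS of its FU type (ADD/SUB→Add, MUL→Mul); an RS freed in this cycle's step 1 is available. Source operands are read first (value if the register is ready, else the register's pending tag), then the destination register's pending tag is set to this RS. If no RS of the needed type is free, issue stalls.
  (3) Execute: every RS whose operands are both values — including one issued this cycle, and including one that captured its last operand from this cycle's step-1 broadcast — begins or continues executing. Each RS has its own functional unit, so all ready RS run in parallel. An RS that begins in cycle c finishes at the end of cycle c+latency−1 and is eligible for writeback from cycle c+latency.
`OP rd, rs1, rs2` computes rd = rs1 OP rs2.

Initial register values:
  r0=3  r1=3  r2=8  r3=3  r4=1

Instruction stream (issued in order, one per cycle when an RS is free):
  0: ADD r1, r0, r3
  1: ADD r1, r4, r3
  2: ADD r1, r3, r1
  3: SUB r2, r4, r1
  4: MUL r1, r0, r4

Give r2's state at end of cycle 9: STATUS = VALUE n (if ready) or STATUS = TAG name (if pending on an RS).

STATUS = VALUE -6

c1: issue ADD r1<-Add1 | r0:3,r1:Add1,r2:8,r3:3,r4:1
c2: issue ADD r1<-Add2 | r0:3,r1:Add2,r2:8,r3:3,r4:1
c3: CDB Add1=6; issue ADD r1<-Add1 | r0:3,r1:Add1,r2:8,r3:3,r4:1
c4: CDB Add2=4; issue SUB r2<-Add2 | r0:3,r1:Add1,r2:Add2,r3:3,r4:1
c5: issue MUL r1<-Mul1 | r0:3,r1:Mul1,r2:Add2,r3:3,r4:1
c6: CDB Add1=7 | r0:3,r1:Mul1,r2:Add2,r3:3,r4:1
c7: - | r0:3,r1:Mul1,r2:Add2,r3:3,r4:1
c8: CDB Add2=-6 | r0:3,r1:Mul1,r2:-6,r3:3,r4:1
c9: CDB Mul1=3 | r0:3,r1:3,r2:-6,r3:3,r4:1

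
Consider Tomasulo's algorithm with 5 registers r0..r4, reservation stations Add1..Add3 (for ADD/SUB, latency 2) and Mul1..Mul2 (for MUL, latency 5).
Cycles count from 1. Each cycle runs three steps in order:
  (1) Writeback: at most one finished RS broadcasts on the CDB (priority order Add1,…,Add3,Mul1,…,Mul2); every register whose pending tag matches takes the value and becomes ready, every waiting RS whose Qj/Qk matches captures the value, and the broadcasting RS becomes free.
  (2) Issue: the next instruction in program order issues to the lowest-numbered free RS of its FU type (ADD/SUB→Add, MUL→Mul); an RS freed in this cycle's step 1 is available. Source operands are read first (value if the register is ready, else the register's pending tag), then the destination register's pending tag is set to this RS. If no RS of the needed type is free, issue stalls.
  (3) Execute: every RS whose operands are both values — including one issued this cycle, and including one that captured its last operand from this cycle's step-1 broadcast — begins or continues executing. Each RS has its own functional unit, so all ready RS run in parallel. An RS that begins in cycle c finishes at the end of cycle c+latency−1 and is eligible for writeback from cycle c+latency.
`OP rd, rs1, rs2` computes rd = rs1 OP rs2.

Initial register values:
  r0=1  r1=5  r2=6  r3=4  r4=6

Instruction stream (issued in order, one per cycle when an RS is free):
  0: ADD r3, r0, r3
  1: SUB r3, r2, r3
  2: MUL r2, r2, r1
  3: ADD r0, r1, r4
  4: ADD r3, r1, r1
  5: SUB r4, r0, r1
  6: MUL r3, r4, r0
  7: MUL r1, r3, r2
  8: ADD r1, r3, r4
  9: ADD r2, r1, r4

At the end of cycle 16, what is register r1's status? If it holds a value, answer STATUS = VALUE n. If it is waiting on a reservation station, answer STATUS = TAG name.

STATUS = VALUE 72

  c1: issue ADD r3<-Add1  regs: r0:1,r1:5,r2:6,r3:Add1,r4:6
  c2: issue SUB r3<-Add2  regs: r0:1,r1:5,r2:6,r3:Add2,r4:6
  c3: CDB Add1=5; issue MUL r2<-Mul1  regs: r0:1,r1:5,r2:Mul1,r3:Add2,r4:6
  c4: issue ADD r0<-Add1  regs: r0:Add1,r1:5,r2:Mul1,r3:Add2,r4:6
  c5: CDB Add2=1; issue ADD r3<-Add2  regs: r0:Add1,r1:5,r2:Mul1,r3:Add2,r4:6
  c6: CDB Add1=11; issue SUB r4<-Add1  regs: r0:11,r1:5,r2:Mul1,r3:Add2,r4:Add1
  c7: CDB Add2=10; issue MUL r3<-Mul2  regs: r0:11,r1:5,r2:Mul1,r3:Mul2,r4:Add1
  c8: CDB Add1=6; stall  regs: r0:11,r1:5,r2:Mul1,r3:Mul2,r4:6
  c9: CDB Mul1=30; issue MUL r1<-Mul1  regs: r0:11,r1:Mul1,r2:30,r3:Mul2,r4:6
  c10: issue ADD r1<-Add1  regs: r0:11,r1:Add1,r2:30,r3:Mul2,r4:6
  c11: issue ADD r2<-Add2  regs: r0:11,r1:Add1,r2:Add2,r3:Mul2,r4:6
  c12: -  regs: r0:11,r1:Add1,r2:Add2,r3:Mul2,r4:6
  c13: CDB Mul2=66  regs: r0:11,r1:Add1,r2:Add2,r3:66,r4:6
  c14: -  regs: r0:11,r1:Add1,r2:Add2,r3:66,r4:6
  c15: CDB Add1=72  regs: r0:11,r1:72,r2:Add2,r3:66,r4:6
  c16: -  regs: r0:11,r1:72,r2:Add2,r3:66,r4:6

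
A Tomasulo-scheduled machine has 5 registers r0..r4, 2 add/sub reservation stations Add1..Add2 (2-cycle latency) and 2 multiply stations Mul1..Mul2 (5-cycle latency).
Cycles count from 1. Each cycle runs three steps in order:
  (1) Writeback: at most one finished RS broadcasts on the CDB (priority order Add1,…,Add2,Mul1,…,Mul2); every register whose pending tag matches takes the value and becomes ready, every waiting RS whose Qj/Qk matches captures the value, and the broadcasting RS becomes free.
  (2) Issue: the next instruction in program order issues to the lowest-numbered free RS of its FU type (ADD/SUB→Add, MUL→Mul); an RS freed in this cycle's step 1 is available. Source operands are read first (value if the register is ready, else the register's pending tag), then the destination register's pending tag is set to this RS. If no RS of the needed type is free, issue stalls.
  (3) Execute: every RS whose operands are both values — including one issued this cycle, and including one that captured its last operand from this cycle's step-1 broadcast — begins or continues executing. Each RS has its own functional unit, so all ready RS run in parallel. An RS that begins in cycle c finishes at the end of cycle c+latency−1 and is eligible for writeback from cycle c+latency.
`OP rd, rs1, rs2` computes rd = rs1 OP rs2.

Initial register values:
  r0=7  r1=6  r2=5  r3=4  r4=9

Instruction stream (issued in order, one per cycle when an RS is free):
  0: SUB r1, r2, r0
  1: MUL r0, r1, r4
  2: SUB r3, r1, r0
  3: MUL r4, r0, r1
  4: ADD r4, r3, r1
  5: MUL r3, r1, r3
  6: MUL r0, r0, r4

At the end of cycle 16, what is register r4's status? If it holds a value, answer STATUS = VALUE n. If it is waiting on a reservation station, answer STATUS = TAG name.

  c1: issue SUB r1<-Add1  regs: r0:7,r1:Add1,r2:5,r3:4,r4:9
  c2: issue MUL r0<-Mul1  regs: r0:Mul1,r1:Add1,r2:5,r3:4,r4:9
  c3: CDB Add1=-2; issue SUB r3<-Add1  regs: r0:Mul1,r1:-2,r2:5,r3:Add1,r4:9
  c4: issue MUL r4<-Mul2  regs: r0:Mul1,r1:-2,r2:5,r3:Add1,r4:Mul2
  c5: issue ADD r4<-Add2  regs: r0:Mul1,r1:-2,r2:5,r3:Add1,r4:Add2
  c6: stall  regs: r0:Mul1,r1:-2,r2:5,r3:Add1,r4:Add2
  c7: stall  regs: r0:Mul1,r1:-2,r2:5,r3:Add1,r4:Add2
  c8: CDB Mul1=-18; issue MUL r3<-Mul1  regs: r0:-18,r1:-2,r2:5,r3:Mul1,r4:Add2
  c9: stall  regs: r0:-18,r1:-2,r2:5,r3:Mul1,r4:Add2
  c10: CDB Add1=16; stall  regs: r0:-18,r1:-2,r2:5,r3:Mul1,r4:Add2
  c11: stall  regs: r0:-18,r1:-2,r2:5,r3:Mul1,r4:Add2
  c12: CDB Add2=14; stall  regs: r0:-18,r1:-2,r2:5,r3:Mul1,r4:14
  c13: CDB Mul2=36; issue MUL r0<-Mul2  regs: r0:Mul2,r1:-2,r2:5,r3:Mul1,r4:14
  c14: -  regs: r0:Mul2,r1:-2,r2:5,r3:Mul1,r4:14
  c15: CDB Mul1=-32  regs: r0:Mul2,r1:-2,r2:5,r3:-32,r4:14
  c16: -  regs: r0:Mul2,r1:-2,r2:5,r3:-32,r4:14

STATUS = VALUE 14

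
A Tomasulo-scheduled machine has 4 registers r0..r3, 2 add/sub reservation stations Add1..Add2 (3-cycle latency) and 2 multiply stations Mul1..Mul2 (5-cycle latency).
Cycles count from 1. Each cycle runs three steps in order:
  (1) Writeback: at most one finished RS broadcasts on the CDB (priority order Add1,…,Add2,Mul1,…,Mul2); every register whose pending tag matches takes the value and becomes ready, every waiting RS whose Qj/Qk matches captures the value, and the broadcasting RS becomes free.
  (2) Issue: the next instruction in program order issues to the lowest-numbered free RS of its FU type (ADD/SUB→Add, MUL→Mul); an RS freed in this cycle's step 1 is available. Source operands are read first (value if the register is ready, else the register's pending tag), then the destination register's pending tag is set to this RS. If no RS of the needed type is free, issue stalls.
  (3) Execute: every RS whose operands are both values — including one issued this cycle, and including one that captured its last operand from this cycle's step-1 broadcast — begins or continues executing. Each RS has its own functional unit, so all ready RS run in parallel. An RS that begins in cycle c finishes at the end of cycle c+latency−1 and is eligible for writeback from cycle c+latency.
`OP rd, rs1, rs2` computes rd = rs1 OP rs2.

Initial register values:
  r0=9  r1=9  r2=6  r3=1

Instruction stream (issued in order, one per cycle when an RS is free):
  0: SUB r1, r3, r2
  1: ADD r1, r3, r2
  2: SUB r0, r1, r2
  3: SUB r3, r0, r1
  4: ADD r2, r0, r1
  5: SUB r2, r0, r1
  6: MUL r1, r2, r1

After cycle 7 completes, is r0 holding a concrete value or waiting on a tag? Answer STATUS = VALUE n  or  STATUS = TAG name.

cycle 1: issue SUB r1<-Add1 // r0:9,r1:Add1,r2:6,r3:1
cycle 2: issue ADD r1<-Add2 // r0:9,r1:Add2,r2:6,r3:1
cycle 3: stall // r0:9,r1:Add2,r2:6,r3:1
cycle 4: CDB Add1=-5; issue SUB r0<-Add1 // r0:Add1,r1:Add2,r2:6,r3:1
cycle 5: CDB Add2=7; issue SUB r3<-Add2 // r0:Add1,r1:7,r2:6,r3:Add2
cycle 6: stall // r0:Add1,r1:7,r2:6,r3:Add2
cycle 7: stall // r0:Add1,r1:7,r2:6,r3:Add2

STATUS = TAG Add1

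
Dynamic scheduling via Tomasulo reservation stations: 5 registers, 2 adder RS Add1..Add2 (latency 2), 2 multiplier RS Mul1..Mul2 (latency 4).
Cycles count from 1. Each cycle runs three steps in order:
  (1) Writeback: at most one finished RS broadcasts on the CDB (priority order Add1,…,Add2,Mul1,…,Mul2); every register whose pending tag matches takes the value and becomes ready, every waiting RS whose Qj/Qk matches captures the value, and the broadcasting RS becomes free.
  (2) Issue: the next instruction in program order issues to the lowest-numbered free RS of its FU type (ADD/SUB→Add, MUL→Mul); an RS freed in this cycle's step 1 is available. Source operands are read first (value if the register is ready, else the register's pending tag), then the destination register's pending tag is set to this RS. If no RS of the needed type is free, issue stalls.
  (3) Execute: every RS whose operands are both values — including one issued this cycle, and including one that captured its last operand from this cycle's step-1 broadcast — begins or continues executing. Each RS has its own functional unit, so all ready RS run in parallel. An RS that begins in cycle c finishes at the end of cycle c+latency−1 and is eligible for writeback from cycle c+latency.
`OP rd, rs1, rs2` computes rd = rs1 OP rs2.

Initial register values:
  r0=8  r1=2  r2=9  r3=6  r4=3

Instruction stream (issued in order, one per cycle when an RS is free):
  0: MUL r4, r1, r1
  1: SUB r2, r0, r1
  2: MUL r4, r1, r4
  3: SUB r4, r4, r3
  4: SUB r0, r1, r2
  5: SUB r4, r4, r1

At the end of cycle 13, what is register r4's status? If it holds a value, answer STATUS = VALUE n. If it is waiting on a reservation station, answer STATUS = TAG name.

  c1: issue MUL r4<-Mul1  regs: r0:8,r1:2,r2:9,r3:6,r4:Mul1
  c2: issue SUB r2<-Add1  regs: r0:8,r1:2,r2:Add1,r3:6,r4:Mul1
  c3: issue MUL r4<-Mul2  regs: r0:8,r1:2,r2:Add1,r3:6,r4:Mul2
  c4: CDB Add1=6; issue SUB r4<-Add1  regs: r0:8,r1:2,r2:6,r3:6,r4:Add1
  c5: CDB Mul1=4; issue SUB r0<-Add2  regs: r0:Add2,r1:2,r2:6,r3:6,r4:Add1
  c6: stall  regs: r0:Add2,r1:2,r2:6,r3:6,r4:Add1
  c7: CDB Add2=-4; issue SUB r4<-Add2  regs: r0:-4,r1:2,r2:6,r3:6,r4:Add2
  c8: -  regs: r0:-4,r1:2,r2:6,r3:6,r4:Add2
  c9: CDB Mul2=8  regs: r0:-4,r1:2,r2:6,r3:6,r4:Add2
  c10: -  regs: r0:-4,r1:2,r2:6,r3:6,r4:Add2
  c11: CDB Add1=2  regs: r0:-4,r1:2,r2:6,r3:6,r4:Add2
  c12: -  regs: r0:-4,r1:2,r2:6,r3:6,r4:Add2
  c13: CDB Add2=0  regs: r0:-4,r1:2,r2:6,r3:6,r4:0

STATUS = VALUE 0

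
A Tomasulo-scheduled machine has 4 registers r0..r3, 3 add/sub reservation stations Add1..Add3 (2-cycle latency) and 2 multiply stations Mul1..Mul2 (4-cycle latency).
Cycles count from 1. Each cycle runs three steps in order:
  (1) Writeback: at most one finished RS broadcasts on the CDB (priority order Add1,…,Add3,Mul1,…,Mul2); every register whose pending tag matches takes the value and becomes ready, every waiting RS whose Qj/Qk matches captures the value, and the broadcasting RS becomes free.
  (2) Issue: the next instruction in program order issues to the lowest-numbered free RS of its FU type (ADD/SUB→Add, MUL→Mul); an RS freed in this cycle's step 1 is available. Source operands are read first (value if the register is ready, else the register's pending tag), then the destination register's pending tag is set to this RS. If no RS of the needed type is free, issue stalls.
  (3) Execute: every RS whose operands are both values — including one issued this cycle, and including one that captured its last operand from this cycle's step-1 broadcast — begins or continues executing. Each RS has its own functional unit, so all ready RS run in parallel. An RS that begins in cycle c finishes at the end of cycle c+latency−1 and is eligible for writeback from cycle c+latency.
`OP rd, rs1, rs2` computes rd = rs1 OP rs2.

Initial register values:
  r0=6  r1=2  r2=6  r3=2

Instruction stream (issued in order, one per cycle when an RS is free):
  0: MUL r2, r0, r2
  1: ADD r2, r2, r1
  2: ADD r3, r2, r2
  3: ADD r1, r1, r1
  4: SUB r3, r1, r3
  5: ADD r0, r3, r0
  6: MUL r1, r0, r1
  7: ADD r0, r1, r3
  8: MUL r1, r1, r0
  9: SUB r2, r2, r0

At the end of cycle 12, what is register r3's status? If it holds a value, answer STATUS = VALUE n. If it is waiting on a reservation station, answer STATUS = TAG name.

c1: issue MUL r2<-Mul1 | r0:6,r1:2,r2:Mul1,r3:2
c2: issue ADD r2<-Add1 | r0:6,r1:2,r2:Add1,r3:2
c3: issue ADD r3<-Add2 | r0:6,r1:2,r2:Add1,r3:Add2
c4: issue ADD r1<-Add3 | r0:6,r1:Add3,r2:Add1,r3:Add2
c5: CDB Mul1=36; stall | r0:6,r1:Add3,r2:Add1,r3:Add2
c6: CDB Add3=4; issue SUB r3<-Add3 | r0:6,r1:4,r2:Add1,r3:Add3
c7: CDB Add1=38; issue ADD r0<-Add1 | r0:Add1,r1:4,r2:38,r3:Add3
c8: issue MUL r1<-Mul1 | r0:Add1,r1:Mul1,r2:38,r3:Add3
c9: CDB Add2=76; issue ADD r0<-Add2 | r0:Add2,r1:Mul1,r2:38,r3:Add3
c10: issue MUL r1<-Mul2 | r0:Add2,r1:Mul2,r2:38,r3:Add3
c11: CDB Add3=-72; issue SUB r2<-Add3 | r0:Add2,r1:Mul2,r2:Add3,r3:-72
c12: - | r0:Add2,r1:Mul2,r2:Add3,r3:-72

STATUS = VALUE -72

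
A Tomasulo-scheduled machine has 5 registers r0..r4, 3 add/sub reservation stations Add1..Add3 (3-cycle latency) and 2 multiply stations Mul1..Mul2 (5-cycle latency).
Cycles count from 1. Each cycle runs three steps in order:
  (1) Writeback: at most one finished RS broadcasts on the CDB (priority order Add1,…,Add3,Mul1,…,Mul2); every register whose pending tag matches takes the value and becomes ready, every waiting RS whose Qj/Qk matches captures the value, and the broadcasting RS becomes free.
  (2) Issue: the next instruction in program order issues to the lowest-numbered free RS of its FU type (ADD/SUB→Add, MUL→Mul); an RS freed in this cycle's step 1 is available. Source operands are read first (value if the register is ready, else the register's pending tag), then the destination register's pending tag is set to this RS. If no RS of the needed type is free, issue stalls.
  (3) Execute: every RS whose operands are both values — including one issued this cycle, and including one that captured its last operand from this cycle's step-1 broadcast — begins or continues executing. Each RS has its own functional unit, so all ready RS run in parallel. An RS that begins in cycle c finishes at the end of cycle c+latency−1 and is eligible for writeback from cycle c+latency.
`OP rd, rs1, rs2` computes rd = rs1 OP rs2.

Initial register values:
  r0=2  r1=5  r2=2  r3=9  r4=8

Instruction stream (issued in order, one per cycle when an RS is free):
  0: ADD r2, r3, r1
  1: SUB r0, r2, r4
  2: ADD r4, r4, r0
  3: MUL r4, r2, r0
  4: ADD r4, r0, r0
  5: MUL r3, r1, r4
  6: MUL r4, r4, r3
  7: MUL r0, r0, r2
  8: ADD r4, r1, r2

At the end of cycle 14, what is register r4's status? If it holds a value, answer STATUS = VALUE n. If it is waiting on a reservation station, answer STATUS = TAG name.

STATUS = TAG Mul1

  c1: issue ADD r2<-Add1  regs: r0:2,r1:5,r2:Add1,r3:9,r4:8
  c2: issue SUB r0<-Add2  regs: r0:Add2,r1:5,r2:Add1,r3:9,r4:8
  c3: issue ADD r4<-Add3  regs: r0:Add2,r1:5,r2:Add1,r3:9,r4:Add3
  c4: CDB Add1=14; issue MUL r4<-Mul1  regs: r0:Add2,r1:5,r2:14,r3:9,r4:Mul1
  c5: issue ADD r4<-Add1  regs: r0:Add2,r1:5,r2:14,r3:9,r4:Add1
  c6: issue MUL r3<-Mul2  regs: r0:Add2,r1:5,r2:14,r3:Mul2,r4:Add1
  c7: CDB Add2=6; stall  regs: r0:6,r1:5,r2:14,r3:Mul2,r4:Add1
  c8: stall  regs: r0:6,r1:5,r2:14,r3:Mul2,r4:Add1
  c9: stall  regs: r0:6,r1:5,r2:14,r3:Mul2,r4:Add1
  c10: CDB Add1=12; stall  regs: r0:6,r1:5,r2:14,r3:Mul2,r4:12
  c11: CDB Add3=14; stall  regs: r0:6,r1:5,r2:14,r3:Mul2,r4:12
  c12: CDB Mul1=84; issue MUL r4<-Mul1  regs: r0:6,r1:5,r2:14,r3:Mul2,r4:Mul1
  c13: stall  regs: r0:6,r1:5,r2:14,r3:Mul2,r4:Mul1
  c14: stall  regs: r0:6,r1:5,r2:14,r3:Mul2,r4:Mul1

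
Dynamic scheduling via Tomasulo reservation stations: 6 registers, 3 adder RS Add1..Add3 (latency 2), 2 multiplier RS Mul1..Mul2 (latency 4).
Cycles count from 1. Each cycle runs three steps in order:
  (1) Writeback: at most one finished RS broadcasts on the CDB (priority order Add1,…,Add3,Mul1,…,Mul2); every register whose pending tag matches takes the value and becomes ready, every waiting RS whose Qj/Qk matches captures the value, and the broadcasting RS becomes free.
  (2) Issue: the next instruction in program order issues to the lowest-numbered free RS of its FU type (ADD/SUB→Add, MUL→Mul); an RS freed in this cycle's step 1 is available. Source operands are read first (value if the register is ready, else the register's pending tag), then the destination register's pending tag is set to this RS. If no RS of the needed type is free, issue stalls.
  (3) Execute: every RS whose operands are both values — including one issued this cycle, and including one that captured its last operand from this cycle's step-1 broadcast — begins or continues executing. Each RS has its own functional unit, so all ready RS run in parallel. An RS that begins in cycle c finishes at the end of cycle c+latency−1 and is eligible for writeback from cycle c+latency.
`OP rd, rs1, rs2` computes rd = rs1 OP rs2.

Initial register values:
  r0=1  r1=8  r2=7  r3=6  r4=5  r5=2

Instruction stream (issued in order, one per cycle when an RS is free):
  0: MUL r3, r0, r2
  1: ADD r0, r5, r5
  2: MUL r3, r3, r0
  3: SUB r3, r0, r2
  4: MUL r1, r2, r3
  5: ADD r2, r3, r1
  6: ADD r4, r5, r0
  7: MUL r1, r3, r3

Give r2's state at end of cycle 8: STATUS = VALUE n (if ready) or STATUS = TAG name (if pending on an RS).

c1: issue MUL r3<-Mul1 | r0:1,r1:8,r2:7,r3:Mul1,r4:5,r5:2
c2: issue ADD r0<-Add1 | r0:Add1,r1:8,r2:7,r3:Mul1,r4:5,r5:2
c3: issue MUL r3<-Mul2 | r0:Add1,r1:8,r2:7,r3:Mul2,r4:5,r5:2
c4: CDB Add1=4; issue SUB r3<-Add1 | r0:4,r1:8,r2:7,r3:Add1,r4:5,r5:2
c5: CDB Mul1=7; issue MUL r1<-Mul1 | r0:4,r1:Mul1,r2:7,r3:Add1,r4:5,r5:2
c6: CDB Add1=-3; issue ADD r2<-Add1 | r0:4,r1:Mul1,r2:Add1,r3:-3,r4:5,r5:2
c7: issue ADD r4<-Add2 | r0:4,r1:Mul1,r2:Add1,r3:-3,r4:Add2,r5:2
c8: stall | r0:4,r1:Mul1,r2:Add1,r3:-3,r4:Add2,r5:2

STATUS = TAG Add1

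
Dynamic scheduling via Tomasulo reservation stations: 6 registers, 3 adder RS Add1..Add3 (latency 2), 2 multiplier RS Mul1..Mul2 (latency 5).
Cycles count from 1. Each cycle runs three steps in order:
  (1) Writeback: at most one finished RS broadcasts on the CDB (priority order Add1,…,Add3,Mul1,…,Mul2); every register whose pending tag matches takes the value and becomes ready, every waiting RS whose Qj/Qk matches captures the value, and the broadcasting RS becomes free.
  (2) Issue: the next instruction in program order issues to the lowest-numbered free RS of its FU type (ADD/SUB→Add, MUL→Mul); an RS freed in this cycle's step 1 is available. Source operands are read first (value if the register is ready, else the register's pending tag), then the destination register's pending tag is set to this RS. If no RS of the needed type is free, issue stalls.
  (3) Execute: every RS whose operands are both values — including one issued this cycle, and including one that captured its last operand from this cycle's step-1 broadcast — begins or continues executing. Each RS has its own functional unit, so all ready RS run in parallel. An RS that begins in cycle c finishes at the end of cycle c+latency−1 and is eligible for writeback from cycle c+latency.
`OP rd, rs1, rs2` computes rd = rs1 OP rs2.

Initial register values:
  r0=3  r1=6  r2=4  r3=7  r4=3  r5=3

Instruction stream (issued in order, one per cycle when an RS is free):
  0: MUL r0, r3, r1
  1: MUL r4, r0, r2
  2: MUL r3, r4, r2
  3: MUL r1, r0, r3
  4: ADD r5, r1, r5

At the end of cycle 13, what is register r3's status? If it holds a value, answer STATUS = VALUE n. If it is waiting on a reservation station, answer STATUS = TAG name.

STATUS = TAG Mul1

c1: issue MUL r0<-Mul1 | r0:Mul1,r1:6,r2:4,r3:7,r4:3,r5:3
c2: issue MUL r4<-Mul2 | r0:Mul1,r1:6,r2:4,r3:7,r4:Mul2,r5:3
c3: stall | r0:Mul1,r1:6,r2:4,r3:7,r4:Mul2,r5:3
c4: stall | r0:Mul1,r1:6,r2:4,r3:7,r4:Mul2,r5:3
c5: stall | r0:Mul1,r1:6,r2:4,r3:7,r4:Mul2,r5:3
c6: CDB Mul1=42; issue MUL r3<-Mul1 | r0:42,r1:6,r2:4,r3:Mul1,r4:Mul2,r5:3
c7: stall | r0:42,r1:6,r2:4,r3:Mul1,r4:Mul2,r5:3
c8: stall | r0:42,r1:6,r2:4,r3:Mul1,r4:Mul2,r5:3
c9: stall | r0:42,r1:6,r2:4,r3:Mul1,r4:Mul2,r5:3
c10: stall | r0:42,r1:6,r2:4,r3:Mul1,r4:Mul2,r5:3
c11: CDB Mul2=168; issue MUL r1<-Mul2 | r0:42,r1:Mul2,r2:4,r3:Mul1,r4:168,r5:3
c12: issue ADD r5<-Add1 | r0:42,r1:Mul2,r2:4,r3:Mul1,r4:168,r5:Add1
c13: - | r0:42,r1:Mul2,r2:4,r3:Mul1,r4:168,r5:Add1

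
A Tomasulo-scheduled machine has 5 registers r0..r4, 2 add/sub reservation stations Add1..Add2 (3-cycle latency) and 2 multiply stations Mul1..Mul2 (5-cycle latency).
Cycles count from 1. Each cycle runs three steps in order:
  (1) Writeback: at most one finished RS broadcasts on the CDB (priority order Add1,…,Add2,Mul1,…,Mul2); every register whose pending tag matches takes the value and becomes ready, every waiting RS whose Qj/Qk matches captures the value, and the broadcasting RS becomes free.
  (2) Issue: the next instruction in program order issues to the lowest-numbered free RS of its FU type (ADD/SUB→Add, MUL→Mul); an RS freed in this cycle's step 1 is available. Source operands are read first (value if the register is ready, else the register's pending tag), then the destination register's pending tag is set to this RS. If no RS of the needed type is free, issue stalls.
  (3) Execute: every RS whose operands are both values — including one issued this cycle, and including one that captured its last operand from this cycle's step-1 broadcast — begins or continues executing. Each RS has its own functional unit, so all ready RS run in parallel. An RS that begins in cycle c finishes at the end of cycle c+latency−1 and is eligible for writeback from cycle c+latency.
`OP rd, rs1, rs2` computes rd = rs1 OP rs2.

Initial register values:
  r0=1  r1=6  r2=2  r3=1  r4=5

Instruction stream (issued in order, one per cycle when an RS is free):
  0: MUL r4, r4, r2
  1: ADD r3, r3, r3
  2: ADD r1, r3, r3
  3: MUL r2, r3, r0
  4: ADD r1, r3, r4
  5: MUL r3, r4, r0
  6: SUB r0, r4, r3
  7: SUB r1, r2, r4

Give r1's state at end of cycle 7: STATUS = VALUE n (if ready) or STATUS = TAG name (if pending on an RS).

cycle 1: issue MUL r4<-Mul1 // r0:1,r1:6,r2:2,r3:1,r4:Mul1
cycle 2: issue ADD r3<-Add1 // r0:1,r1:6,r2:2,r3:Add1,r4:Mul1
cycle 3: issue ADD r1<-Add2 // r0:1,r1:Add2,r2:2,r3:Add1,r4:Mul1
cycle 4: issue MUL r2<-Mul2 // r0:1,r1:Add2,r2:Mul2,r3:Add1,r4:Mul1
cycle 5: CDB Add1=2; issue ADD r1<-Add1 // r0:1,r1:Add1,r2:Mul2,r3:2,r4:Mul1
cycle 6: CDB Mul1=10; issue MUL r3<-Mul1 // r0:1,r1:Add1,r2:Mul2,r3:Mul1,r4:10
cycle 7: stall // r0:1,r1:Add1,r2:Mul2,r3:Mul1,r4:10

STATUS = TAG Add1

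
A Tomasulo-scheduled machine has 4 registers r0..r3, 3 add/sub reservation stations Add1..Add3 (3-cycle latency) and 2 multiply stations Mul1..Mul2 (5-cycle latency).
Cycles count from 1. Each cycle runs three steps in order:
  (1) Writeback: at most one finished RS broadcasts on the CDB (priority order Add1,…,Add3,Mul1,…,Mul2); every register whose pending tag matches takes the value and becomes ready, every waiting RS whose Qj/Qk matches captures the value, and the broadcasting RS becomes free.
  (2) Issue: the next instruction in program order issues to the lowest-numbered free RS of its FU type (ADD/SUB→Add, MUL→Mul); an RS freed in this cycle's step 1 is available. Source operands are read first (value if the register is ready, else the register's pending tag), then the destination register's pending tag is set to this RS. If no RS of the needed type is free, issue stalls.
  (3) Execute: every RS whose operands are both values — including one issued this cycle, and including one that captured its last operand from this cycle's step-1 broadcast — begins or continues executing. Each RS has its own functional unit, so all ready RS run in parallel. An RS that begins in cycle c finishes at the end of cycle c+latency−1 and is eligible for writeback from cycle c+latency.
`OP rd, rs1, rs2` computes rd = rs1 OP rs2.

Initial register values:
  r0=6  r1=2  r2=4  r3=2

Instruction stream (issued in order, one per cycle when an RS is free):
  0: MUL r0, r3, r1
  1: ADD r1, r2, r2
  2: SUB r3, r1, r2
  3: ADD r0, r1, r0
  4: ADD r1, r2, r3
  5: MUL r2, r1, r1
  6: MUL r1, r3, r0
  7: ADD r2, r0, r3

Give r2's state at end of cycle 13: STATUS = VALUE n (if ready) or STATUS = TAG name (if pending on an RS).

c1: issue MUL r0<-Mul1 | r0:Mul1,r1:2,r2:4,r3:2
c2: issue ADD r1<-Add1 | r0:Mul1,r1:Add1,r2:4,r3:2
c3: issue SUB r3<-Add2 | r0:Mul1,r1:Add1,r2:4,r3:Add2
c4: issue ADD r0<-Add3 | r0:Add3,r1:Add1,r2:4,r3:Add2
c5: CDB Add1=8; issue ADD r1<-Add1 | r0:Add3,r1:Add1,r2:4,r3:Add2
c6: CDB Mul1=4; issue MUL r2<-Mul1 | r0:Add3,r1:Add1,r2:Mul1,r3:Add2
c7: issue MUL r1<-Mul2 | r0:Add3,r1:Mul2,r2:Mul1,r3:Add2
c8: CDB Add2=4; issue ADD r2<-Add2 | r0:Add3,r1:Mul2,r2:Add2,r3:4
c9: CDB Add3=12 | r0:12,r1:Mul2,r2:Add2,r3:4
c10: - | r0:12,r1:Mul2,r2:Add2,r3:4
c11: CDB Add1=8 | r0:12,r1:Mul2,r2:Add2,r3:4
c12: CDB Add2=16 | r0:12,r1:Mul2,r2:16,r3:4
c13: - | r0:12,r1:Mul2,r2:16,r3:4

STATUS = VALUE 16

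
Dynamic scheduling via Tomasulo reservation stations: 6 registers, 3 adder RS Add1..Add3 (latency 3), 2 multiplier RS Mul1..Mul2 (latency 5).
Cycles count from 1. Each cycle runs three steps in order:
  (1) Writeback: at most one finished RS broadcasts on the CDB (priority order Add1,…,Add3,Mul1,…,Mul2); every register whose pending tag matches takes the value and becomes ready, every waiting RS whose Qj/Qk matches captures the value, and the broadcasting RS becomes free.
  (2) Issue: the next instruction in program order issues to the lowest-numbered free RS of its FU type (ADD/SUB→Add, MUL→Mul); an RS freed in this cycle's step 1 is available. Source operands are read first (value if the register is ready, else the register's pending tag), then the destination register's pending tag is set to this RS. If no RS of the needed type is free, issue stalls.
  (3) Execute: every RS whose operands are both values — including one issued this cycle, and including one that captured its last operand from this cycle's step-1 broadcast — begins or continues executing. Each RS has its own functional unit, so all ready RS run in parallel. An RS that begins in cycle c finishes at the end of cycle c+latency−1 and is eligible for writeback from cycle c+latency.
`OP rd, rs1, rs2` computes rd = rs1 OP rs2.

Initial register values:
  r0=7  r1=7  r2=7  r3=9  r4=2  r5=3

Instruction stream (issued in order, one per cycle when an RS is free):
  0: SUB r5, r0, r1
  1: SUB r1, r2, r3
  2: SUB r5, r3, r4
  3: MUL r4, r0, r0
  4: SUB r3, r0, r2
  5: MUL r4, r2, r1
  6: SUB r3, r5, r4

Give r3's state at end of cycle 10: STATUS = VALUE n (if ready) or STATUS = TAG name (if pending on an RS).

c1: issue SUB r5<-Add1 | r0:7,r1:7,r2:7,r3:9,r4:2,r5:Add1
c2: issue SUB r1<-Add2 | r0:7,r1:Add2,r2:7,r3:9,r4:2,r5:Add1
c3: issue SUB r5<-Add3 | r0:7,r1:Add2,r2:7,r3:9,r4:2,r5:Add3
c4: CDB Add1=0; issue MUL r4<-Mul1 | r0:7,r1:Add2,r2:7,r3:9,r4:Mul1,r5:Add3
c5: CDB Add2=-2; issue SUB r3<-Add1 | r0:7,r1:-2,r2:7,r3:Add1,r4:Mul1,r5:Add3
c6: CDB Add3=7; issue MUL r4<-Mul2 | r0:7,r1:-2,r2:7,r3:Add1,r4:Mul2,r5:7
c7: issue SUB r3<-Add2 | r0:7,r1:-2,r2:7,r3:Add2,r4:Mul2,r5:7
c8: CDB Add1=0 | r0:7,r1:-2,r2:7,r3:Add2,r4:Mul2,r5:7
c9: CDB Mul1=49 | r0:7,r1:-2,r2:7,r3:Add2,r4:Mul2,r5:7
c10: - | r0:7,r1:-2,r2:7,r3:Add2,r4:Mul2,r5:7

STATUS = TAG Add2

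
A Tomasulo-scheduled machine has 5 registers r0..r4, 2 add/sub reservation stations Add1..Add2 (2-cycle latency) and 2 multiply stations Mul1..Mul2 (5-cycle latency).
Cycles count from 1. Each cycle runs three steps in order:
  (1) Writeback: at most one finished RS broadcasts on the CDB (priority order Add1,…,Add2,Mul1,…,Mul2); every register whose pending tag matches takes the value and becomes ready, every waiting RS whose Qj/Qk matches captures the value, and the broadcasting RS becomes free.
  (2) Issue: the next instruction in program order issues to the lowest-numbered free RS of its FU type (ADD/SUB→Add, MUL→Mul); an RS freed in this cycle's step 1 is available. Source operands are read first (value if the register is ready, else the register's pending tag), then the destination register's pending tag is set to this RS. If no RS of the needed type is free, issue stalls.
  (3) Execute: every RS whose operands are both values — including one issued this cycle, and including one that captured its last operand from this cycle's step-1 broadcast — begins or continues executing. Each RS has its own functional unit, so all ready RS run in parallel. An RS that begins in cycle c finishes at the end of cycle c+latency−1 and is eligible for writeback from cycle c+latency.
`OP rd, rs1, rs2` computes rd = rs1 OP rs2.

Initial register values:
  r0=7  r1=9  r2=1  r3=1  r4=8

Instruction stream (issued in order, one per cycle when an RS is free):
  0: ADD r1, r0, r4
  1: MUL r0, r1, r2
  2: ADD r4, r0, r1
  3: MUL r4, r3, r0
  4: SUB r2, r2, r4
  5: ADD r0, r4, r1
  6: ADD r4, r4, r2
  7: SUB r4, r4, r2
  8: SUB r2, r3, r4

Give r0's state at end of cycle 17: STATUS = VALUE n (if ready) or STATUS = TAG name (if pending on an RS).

STATUS = VALUE 30

c1: issue ADD r1<-Add1 | r0:7,r1:Add1,r2:1,r3:1,r4:8
c2: issue MUL r0<-Mul1 | r0:Mul1,r1:Add1,r2:1,r3:1,r4:8
c3: CDB Add1=15; issue ADD r4<-Add1 | r0:Mul1,r1:15,r2:1,r3:1,r4:Add1
c4: issue MUL r4<-Mul2 | r0:Mul1,r1:15,r2:1,r3:1,r4:Mul2
c5: issue SUB r2<-Add2 | r0:Mul1,r1:15,r2:Add2,r3:1,r4:Mul2
c6: stall | r0:Mul1,r1:15,r2:Add2,r3:1,r4:Mul2
c7: stall | r0:Mul1,r1:15,r2:Add2,r3:1,r4:Mul2
c8: CDB Mul1=15; stall | r0:15,r1:15,r2:Add2,r3:1,r4:Mul2
c9: stall | r0:15,r1:15,r2:Add2,r3:1,r4:Mul2
c10: CDB Add1=30; issue ADD r0<-Add1 | r0:Add1,r1:15,r2:Add2,r3:1,r4:Mul2
c11: stall | r0:Add1,r1:15,r2:Add2,r3:1,r4:Mul2
c12: stall | r0:Add1,r1:15,r2:Add2,r3:1,r4:Mul2
c13: CDB Mul2=15; stall | r0:Add1,r1:15,r2:Add2,r3:1,r4:15
c14: stall | r0:Add1,r1:15,r2:Add2,r3:1,r4:15
c15: CDB Add1=30; issue ADD r4<-Add1 | r0:30,r1:15,r2:Add2,r3:1,r4:Add1
c16: CDB Add2=-14; issue SUB r4<-Add2 | r0:30,r1:15,r2:-14,r3:1,r4:Add2
c17: stall | r0:30,r1:15,r2:-14,r3:1,r4:Add2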